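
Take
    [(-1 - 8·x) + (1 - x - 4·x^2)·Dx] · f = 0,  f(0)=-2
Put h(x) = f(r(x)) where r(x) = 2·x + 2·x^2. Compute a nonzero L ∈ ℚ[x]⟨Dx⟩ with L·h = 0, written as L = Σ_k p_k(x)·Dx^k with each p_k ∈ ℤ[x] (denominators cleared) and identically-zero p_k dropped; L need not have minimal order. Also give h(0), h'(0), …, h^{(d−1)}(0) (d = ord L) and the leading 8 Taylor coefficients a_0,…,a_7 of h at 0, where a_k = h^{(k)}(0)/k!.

f: a_k = -2, -2, -10, -18, -58, -130, -362, -882, …
h₀=f(r): pull back L_f along r ⇒ L₀.
L = (2 + 36·x + 96·x^2 + 64·x^3) + (-1 + 2·x + 18·x^2 + 32·x^3 + 16·x^4)·Dx  (order 1).
h: a_k = -2, -4, -44, -224, -1400, -8304, -49680, -297216, …
ICs: h(0) = -2.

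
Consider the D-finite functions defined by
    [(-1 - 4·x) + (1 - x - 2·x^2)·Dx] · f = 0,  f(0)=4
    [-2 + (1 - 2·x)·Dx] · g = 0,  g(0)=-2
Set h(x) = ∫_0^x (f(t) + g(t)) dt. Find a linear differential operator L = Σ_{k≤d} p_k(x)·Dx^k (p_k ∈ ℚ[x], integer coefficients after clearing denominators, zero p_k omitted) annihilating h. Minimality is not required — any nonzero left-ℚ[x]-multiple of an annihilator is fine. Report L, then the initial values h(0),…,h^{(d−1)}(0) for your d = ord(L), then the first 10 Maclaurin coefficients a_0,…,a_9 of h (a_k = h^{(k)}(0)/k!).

L = -4·Dx + (-2 - 8·x)·Dx^2 + (1 - x - 2·x^2)·Dx^3  (order 3).
h: a_k = 0, 2, 0, 4/3, 1, 12/5, 10/3, 44/7, 21/2, 172/9, …
ICs: h(0) = 0, h′(0) = 2, h′′(0) = 0.

f: a_k = 4, 4, 12, 20, 44, 84, 172, 340, 684, 1364, …
g: a_k = -2, -4, -8, -16, -32, -64, -128, -256, -512, -1024, …
f+g: L₀ = lclm(L_f,L_g), ord ≤ 1+1.
h=∫h₀ ⇒ L = L₀·Dx.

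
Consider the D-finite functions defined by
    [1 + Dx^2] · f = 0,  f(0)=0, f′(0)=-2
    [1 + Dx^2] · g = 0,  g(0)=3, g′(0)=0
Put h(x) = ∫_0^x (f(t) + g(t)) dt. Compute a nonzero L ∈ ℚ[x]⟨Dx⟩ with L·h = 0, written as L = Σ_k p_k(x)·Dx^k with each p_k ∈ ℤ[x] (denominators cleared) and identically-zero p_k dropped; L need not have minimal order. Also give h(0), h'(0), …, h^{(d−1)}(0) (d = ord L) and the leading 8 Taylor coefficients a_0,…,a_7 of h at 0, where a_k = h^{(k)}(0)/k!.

L = Dx + Dx^3  (order 3).
h: a_k = 0, 3, -1, -1/2, 1/12, 1/40, -1/360, -1/1680, …
ICs: h(0) = 0, h′(0) = 3, h′′(0) = -2.

f: a_k = 0, -2, 0, 1/3, 0, -1/60, 0, 1/2520, …
g: a_k = 3, 0, -3/2, 0, 1/8, 0, -1/240, 0, …
f+g: L₀ = lclm(L_f,L_g), ord ≤ 2+2.
h=∫₀ˣh₀: take L = L₀·Dx.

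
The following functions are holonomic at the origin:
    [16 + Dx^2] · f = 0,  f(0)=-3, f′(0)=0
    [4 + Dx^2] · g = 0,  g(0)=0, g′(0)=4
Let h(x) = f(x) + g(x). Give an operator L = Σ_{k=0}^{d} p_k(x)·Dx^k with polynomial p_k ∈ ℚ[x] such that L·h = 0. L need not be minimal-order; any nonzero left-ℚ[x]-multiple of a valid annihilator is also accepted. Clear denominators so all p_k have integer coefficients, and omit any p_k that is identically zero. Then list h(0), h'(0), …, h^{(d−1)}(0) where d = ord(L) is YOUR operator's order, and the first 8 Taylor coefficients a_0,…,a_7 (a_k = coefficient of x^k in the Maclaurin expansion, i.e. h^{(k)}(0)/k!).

L = 64 + 20·Dx^2 + Dx^4  (order 4).
h: a_k = -3, 4, 24, -8/3, -32, 8/15, 256/15, -16/315, …
ICs: h(0) = -3, h′(0) = 4, h′′(0) = 48, h′′′(0) = -16.

f: a_k = -3, 0, 24, 0, -32, 0, 256/15, 0, …
g: a_k = 0, 4, 0, -8/3, 0, 8/15, 0, -16/315, …
f+g: L₀ = lclm(L_f,L_g), ord ≤ 2+2.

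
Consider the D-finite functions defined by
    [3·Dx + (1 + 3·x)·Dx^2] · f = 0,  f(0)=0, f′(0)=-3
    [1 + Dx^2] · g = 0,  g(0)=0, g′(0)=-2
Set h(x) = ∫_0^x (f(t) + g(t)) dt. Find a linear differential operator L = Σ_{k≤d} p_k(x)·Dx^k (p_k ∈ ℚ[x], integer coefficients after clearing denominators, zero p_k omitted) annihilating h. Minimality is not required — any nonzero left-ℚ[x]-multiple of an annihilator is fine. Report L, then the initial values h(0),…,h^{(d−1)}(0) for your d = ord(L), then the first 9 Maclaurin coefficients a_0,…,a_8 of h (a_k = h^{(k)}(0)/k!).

f: a_k = 0, -3, 9/2, -9, 81/4, -243/5, 243/2, -2187/7, 6561/8, …
g: a_k = 0, -2, 0, 1/3, 0, -1/60, 0, 1/2520, 0, …
Weyl lclm of L_f,L_g ⇒ L₀ (ord ≤ 4).
Integrate: L := L₀·Dx.
L = (165 + 18·x + 27·x^2)·Dx^2 + (19 + 63·x + 27·x^2 + 27·x^3)·Dx^3 + (165 + 18·x + 27·x^2)·Dx^4 + (19 + 63·x + 27·x^2 + 27·x^3)·Dx^5  (order 5).
h: a_k = 0, 0, -5/2, 3/2, -13/6, 81/20, -2917/360, 243/14, -787319/20160, …
ICs: h(0) = 0, h′(0) = 0, h′′(0) = -5, h′′′(0) = 9, h′′′′(0) = -52.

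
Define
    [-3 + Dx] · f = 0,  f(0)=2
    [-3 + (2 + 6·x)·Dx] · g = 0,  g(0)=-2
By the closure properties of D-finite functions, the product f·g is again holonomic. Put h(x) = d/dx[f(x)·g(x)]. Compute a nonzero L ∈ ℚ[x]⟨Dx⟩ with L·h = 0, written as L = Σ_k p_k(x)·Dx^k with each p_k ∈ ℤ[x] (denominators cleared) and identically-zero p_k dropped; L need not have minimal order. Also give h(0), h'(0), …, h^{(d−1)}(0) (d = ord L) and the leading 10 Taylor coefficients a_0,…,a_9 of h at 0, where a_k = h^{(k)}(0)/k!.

L = (7 + 36·x + 36·x^2) + (-2 - 10·x - 12·x^2)·Dx  (order 1).
h: a_k = -18, -63, -459/4, -891/8, -8667/64, 21627/640, -818667/2560, 28832679/35840, -194321511/81920, 7839229329/1146880, …
ICs: h(0) = -18.

f: a_k = 2, 6, 9, 9, 27/4, 81/20, 81/40, 243/280, 729/2240, 243/2240, …
g: a_k = -2, -3, 9/4, -27/8, 405/64, -1701/128, 15309/512, -72171/1024, 2814669/16384, -14073345/32768, …
f·g: L₀ = L_f ⊗_s L_g, ord ≤ 1·1.
Differentiate: ansatz ord ≤ ord L₀ ⇒ L.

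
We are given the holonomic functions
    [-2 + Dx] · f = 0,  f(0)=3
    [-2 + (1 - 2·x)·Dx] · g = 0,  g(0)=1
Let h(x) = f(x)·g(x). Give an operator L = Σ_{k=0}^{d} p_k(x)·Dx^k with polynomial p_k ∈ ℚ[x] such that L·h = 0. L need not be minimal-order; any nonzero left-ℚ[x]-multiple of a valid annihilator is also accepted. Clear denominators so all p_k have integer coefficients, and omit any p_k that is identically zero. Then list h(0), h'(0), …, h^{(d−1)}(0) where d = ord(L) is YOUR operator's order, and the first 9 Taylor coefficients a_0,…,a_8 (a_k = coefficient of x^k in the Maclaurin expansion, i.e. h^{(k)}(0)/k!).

L = (4 - 4·x) + (-1 + 2·x)·Dx  (order 1).
h: a_k = 3, 12, 30, 64, 130, 1304/5, 7828/15, 21920/21, 219202/105, …
ICs: h(0) = 3.

f: a_k = 3, 6, 6, 4, 2, 4/5, 4/15, 8/105, 2/105, …
g: a_k = 1, 2, 4, 8, 16, 32, 64, 128, 256, …
f·g: L₀ = L_f ⊗_s L_g, ord ≤ 1·1.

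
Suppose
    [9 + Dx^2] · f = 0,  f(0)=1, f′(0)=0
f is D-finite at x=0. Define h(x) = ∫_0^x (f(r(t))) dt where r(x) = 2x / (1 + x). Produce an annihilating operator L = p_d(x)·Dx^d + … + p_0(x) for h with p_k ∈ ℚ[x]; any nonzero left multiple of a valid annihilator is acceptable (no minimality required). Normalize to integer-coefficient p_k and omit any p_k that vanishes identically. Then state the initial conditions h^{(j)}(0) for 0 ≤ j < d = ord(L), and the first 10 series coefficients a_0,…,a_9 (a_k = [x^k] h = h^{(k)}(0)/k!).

f: a_k = 1, 0, -9/2, 0, 27/8, 0, -81/80, 0, 729/4480, 0, …
Change of var in L_f (x↦r) gives L₀.
h=∫₀ˣh₀: take L = L₀·Dx.
L = 36·Dx + (2 + 6·x + 6·x^2 + 2·x^3)·Dx^2 + (1 + 4·x + 6·x^2 + 4·x^3 + x^4)·Dx^3  (order 3).
h: a_k = 0, 1, 0, -6, 9, 0, -24, 1926/35, -729/10, 346/7, …
ICs: h(0) = 0, h′(0) = 1, h′′(0) = 0.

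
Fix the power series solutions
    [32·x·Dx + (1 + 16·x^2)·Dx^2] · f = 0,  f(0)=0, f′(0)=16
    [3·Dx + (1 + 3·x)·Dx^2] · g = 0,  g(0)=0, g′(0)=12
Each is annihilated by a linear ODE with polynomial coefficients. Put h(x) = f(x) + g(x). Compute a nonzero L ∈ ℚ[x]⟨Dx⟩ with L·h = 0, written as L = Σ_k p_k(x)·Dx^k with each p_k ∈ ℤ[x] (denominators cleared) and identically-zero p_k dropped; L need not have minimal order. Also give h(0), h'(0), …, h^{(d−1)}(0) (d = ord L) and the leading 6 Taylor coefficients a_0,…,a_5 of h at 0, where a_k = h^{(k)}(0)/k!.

L = (-96 - 864·x + 4608·x^2 + 4608·x^3)·Dx + (-50 - 192·x + 672·x^2 + 9216·x^3 + 9216·x^4)·Dx^2 + (-3 + 23·x + 96·x^2 + 512·x^3 + 2304·x^4 + 2304·x^5)·Dx^3  (order 3).
h: a_k = 0, 28, -18, -148/3, -81, 5068/5, …
ICs: h(0) = 0, h′(0) = 28, h′′(0) = -36.

f: a_k = 0, 16, 0, -256/3, 0, 4096/5, …
g: a_k = 0, 12, -18, 36, -81, 972/5, …
f+g: L₀ = lclm(L_f,L_g), ord ≤ 2+2.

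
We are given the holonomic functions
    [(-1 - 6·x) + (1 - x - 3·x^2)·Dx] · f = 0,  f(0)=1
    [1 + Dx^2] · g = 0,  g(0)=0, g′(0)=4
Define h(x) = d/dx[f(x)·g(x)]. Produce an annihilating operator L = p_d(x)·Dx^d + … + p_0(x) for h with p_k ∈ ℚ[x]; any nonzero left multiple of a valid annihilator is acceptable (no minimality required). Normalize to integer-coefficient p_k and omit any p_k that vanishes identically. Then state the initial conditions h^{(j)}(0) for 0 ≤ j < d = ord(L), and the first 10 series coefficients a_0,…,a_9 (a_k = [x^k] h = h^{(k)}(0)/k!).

L = (83 - 2·x - 5·x^2 + 6·x^3 + 9·x^4) + (16 + 98·x + 18·x^2 + 36·x^3)·Dx + (-5 + 4·x + 13·x^2 + 6·x^3 + 9·x^4)·Dx^2  (order 2).
h: a_k = 4, 8, 46, 328/3, 2201/6, 4661/5, 473087/180, 2120746/315, 25504807/1440, 407574217/9072, …
ICs: h(0) = 4, h′(0) = 8.

f: a_k = 1, 1, 4, 7, 19, 40, 97, 217, 508, 1159, …
g: a_k = 0, 4, 0, -2/3, 0, 1/30, 0, -1/1260, 0, 1/90720, …
f·g: L₀ = L_f ⊗_s L_g, ord ≤ 1·2.
h₀' ⇒ L via d/dx closure of L₀.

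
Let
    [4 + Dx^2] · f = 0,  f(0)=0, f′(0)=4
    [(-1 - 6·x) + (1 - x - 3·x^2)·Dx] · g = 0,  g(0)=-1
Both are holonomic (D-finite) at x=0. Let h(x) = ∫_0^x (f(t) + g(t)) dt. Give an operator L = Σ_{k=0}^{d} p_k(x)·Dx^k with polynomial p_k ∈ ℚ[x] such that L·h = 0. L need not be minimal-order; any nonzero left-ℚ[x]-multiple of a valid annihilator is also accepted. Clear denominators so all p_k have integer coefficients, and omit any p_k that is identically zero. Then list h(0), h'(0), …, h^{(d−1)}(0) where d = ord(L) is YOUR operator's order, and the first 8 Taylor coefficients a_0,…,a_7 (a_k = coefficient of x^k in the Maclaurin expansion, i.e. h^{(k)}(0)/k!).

f: a_k = 0, 4, 0, -8/3, 0, 8/15, 0, -16/315, …
g: a_k = -1, -1, -4, -7, -19, -40, -97, -217, …
L₀ := lclm(L_f,L_g); ord L₀ ≤ 2+1.
h=∫₀ˣh₀: take L = L₀·Dx.
L = (-92 - 608·x - 512·x^2 - 1104·x^3 - 360·x^4 - 432·x^5)·Dx + (24 - 4·x - 24·x^2 - 80·x^3 - 180·x^4 - 216·x^5 - 216·x^6)·Dx^2 + (-23 - 152·x - 128·x^2 - 276·x^3 - 90·x^4 - 108·x^5)·Dx^3 + (6 - x - 6·x^2 - 20·x^3 - 45·x^4 - 54·x^5 - 54·x^6)·Dx^4  (order 4).
h: a_k = 0, -1, 3/2, -4/3, -29/12, -19/5, -296/45, -97/7, …
ICs: h(0) = 0, h′(0) = -1, h′′(0) = 3, h′′′(0) = -8.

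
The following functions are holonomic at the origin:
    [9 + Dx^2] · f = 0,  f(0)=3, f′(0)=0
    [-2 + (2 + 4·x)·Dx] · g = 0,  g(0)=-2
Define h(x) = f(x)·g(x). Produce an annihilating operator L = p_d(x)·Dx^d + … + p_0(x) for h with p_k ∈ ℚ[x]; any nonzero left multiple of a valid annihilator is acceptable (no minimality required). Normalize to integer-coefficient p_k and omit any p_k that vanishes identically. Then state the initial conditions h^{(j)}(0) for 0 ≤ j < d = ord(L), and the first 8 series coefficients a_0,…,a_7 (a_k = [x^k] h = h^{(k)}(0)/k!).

L = (12 + 36·x + 36·x^2) + (-2 - 4·x)·Dx + (1 + 4·x + 4·x^2)·Dx^2  (order 2).
h: a_k = -6, -6, 30, 24, -30, -12, 36/5, 36/5, …
ICs: h(0) = -6, h′(0) = -6.

f: a_k = 3, 0, -27/2, 0, 81/8, 0, -243/80, 0, …
g: a_k = -2, -2, 1, -1, 5/4, -7/4, 21/8, -33/8, …
h₀=f·g: eliminate ⇒ L₀, order ≤ 2·1.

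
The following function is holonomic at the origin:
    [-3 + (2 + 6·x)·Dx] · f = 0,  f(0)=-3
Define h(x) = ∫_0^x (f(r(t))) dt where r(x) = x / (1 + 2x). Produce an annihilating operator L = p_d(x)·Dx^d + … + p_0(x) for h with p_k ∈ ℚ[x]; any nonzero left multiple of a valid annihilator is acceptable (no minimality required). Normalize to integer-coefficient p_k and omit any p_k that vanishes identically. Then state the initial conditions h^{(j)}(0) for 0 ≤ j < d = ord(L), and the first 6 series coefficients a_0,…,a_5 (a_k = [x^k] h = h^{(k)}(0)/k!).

f: a_k = -3, -9/2, 27/8, -81/16, 1215/128, -5103/256, …
L₀ from L_f via x↦r, Dx↦r'^{-1}Dx.
h=∫₀ˣh₀: take L = L₀·Dx.
L = -3·Dx + (2 + 14·x + 20·x^2)·Dx^2  (order 2).
h: a_k = 0, -3, -9/4, 33/8, -585/64, 2979/128, …
ICs: h(0) = 0, h′(0) = -3.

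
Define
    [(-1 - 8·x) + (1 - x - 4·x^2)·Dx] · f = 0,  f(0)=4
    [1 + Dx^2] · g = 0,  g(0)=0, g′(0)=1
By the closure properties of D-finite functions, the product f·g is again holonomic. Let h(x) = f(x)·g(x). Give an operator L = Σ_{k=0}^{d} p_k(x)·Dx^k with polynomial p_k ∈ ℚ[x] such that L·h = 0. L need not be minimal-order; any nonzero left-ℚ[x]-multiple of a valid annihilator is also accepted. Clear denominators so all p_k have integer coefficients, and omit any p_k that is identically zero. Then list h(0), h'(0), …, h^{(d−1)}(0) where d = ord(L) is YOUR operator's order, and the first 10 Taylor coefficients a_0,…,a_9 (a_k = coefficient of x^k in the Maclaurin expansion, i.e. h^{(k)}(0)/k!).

f: a_k = 4, 4, 20, 36, 116, 260, 724, 1764, 4660, 11716, …
g: a_k = 0, 1, 0, -1/6, 0, 1/120, 0, -1/5040, 0, 1/362880, …
Product ⇒ symmetric product L₀, ord ≤ 2.
L = (7 + x + 4·x^2) + (2 + 16·x)·Dx + (-1 + x + 4·x^2)·Dx^2  (order 2).
h: a_k = 0, 4, 4, 58/3, 106/3, 1127/10, 7621/30, 888089/1260, 2168417/1260, 411895657/90720, …
ICs: h(0) = 0, h′(0) = 4.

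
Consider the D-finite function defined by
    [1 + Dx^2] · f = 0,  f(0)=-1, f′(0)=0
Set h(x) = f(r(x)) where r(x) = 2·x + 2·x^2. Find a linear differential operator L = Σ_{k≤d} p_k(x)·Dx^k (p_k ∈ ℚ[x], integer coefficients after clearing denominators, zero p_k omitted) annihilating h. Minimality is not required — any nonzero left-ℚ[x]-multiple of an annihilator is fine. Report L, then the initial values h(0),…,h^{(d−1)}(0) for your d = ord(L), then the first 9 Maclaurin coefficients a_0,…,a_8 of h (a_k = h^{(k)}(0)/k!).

f: a_k = -1, 0, 1/2, 0, -1/24, 0, 1/720, 0, -1/40320, …
Substitute x→r, Dx→(1/r')Dx; clear ⇒ L₀.
L = (4 + 24·x + 48·x^2 + 32·x^3) - 2·Dx + (1 + 2·x)·Dx^2  (order 2).
h: a_k = -1, 0, 2, 4, 4/3, -8/3, -176/45, -32/15, 208/315, …
ICs: h(0) = -1, h′(0) = 0.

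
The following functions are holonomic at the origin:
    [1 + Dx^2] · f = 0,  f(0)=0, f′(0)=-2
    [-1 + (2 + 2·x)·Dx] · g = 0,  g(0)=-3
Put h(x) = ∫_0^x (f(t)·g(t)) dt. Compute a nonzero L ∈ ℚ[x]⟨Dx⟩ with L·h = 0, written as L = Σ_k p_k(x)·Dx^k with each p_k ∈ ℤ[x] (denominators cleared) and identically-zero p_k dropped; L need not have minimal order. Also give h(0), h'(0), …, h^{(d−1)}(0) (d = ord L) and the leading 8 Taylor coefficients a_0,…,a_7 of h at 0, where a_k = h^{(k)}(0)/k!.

L = (7 + 8·x + 4·x^2)·Dx + (-4 - 4·x)·Dx^2 + (4 + 8·x + 4·x^2)·Dx^3  (order 3).
h: a_k = 0, 0, 3, 1, -7/16, -1/40, -19/1920, 81/4480, …
ICs: h(0) = 0, h′(0) = 0, h′′(0) = 6.

f: a_k = 0, -2, 0, 1/3, 0, -1/60, 0, 1/2520, …
g: a_k = -3, -3/2, 3/8, -3/16, 15/128, -21/256, 63/1024, -99/2048, …
h₀=f·g: eliminate ⇒ L₀, order ≤ 2·1.
h=∫₀ˣh₀: take L = L₀·Dx.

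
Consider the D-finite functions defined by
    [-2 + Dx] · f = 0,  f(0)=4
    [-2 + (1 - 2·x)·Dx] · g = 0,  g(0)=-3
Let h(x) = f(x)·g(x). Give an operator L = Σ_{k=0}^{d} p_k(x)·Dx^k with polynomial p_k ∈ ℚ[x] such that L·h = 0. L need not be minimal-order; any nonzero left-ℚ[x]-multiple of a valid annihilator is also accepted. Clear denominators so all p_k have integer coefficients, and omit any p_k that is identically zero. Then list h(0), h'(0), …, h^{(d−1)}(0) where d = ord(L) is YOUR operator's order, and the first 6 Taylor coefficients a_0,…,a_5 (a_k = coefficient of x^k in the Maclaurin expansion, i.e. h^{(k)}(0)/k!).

L = (4 - 4·x) + (-1 + 2·x)·Dx  (order 1).
h: a_k = -12, -48, -120, -256, -520, -5216/5, …
ICs: h(0) = -12.

f: a_k = 4, 8, 8, 16/3, 8/3, 16/15, …
g: a_k = -3, -6, -12, -24, -48, -96, …
Product ⇒ symmetric product L₀, ord ≤ 1.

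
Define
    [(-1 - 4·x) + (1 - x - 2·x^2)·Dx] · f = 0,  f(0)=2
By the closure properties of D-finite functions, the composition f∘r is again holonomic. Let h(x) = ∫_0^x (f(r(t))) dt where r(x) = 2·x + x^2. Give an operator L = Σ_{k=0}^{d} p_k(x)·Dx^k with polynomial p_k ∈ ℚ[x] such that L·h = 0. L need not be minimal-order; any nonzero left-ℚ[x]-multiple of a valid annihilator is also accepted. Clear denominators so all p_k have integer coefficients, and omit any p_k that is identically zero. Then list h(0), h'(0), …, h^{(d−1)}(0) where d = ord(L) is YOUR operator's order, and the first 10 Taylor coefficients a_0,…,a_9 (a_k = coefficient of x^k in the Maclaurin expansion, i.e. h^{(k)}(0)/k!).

L = (2 + 16·x + 8·x^2)·Dx + (-1 + 3·x + 6·x^2 + 2·x^3)·Dx^2  (order 2).
h: a_k = 0, 2, 2, 26/3, 26, 478/5, 1054/3, 9402/7, 5226, 62018/3, …
ICs: h(0) = 0, h′(0) = 2.

f: a_k = 2, 2, 6, 10, 22, 42, 86, 170, 342, 682, …
L₀ from L_f via x↦r, Dx↦r'^{-1}Dx.
h=∫₀ˣh₀: take L = L₀·Dx.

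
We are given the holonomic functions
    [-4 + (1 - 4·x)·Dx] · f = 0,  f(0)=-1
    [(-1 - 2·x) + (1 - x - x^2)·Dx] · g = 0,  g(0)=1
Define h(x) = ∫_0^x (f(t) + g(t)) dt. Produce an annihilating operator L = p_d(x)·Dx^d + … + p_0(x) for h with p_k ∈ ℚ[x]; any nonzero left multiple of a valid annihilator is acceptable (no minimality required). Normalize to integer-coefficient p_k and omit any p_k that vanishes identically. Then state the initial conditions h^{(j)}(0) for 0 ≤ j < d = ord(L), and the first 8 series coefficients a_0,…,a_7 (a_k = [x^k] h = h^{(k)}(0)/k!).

f: a_k = -1, -4, -16, -64, -256, -1024, -4096, -16384, …
g: a_k = 1, 1, 2, 3, 5, 8, 13, 21, …
f+g: L₀ = lclm(L_f,L_g), ord ≤ 1+1.
h=∫h₀ ⇒ L = L₀·Dx.
L = (-16 - 72·x + 24·x^2 - 32·x^3)·Dx + (28 - 38·x - 54·x^2 + 16·x^3 - 64·x^4)·Dx^2 + (-3 + 17·x - 23·x^2 + 14·x^3 - 4·x^4 - 16·x^5)·Dx^3  (order 3).
h: a_k = 0, 0, -3/2, -14/3, -61/4, -251/5, -508/3, -4083/7, …
ICs: h(0) = 0, h′(0) = 0, h′′(0) = -3.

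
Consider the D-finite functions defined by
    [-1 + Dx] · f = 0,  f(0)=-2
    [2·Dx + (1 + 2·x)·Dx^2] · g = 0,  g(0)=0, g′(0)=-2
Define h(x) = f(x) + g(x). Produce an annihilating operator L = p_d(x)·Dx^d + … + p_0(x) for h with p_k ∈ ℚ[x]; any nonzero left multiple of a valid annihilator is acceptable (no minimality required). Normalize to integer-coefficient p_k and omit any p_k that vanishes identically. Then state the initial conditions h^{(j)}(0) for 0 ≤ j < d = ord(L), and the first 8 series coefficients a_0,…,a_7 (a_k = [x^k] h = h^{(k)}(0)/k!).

f: a_k = -2, -2, -1, -1/3, -1/12, -1/60, -1/360, -1/2520, …
g: a_k = 0, -2, 2, -8/3, 4, -32/5, 32/3, -128/7, …
L₀ := lclm(L_f,L_g); ord L₀ ≤ 1+2.
L = (-10 - 4·x)·Dx + (7 - 4·x - 4·x^2)·Dx^2 + (3 + 8·x + 4·x^2)·Dx^3  (order 3).
h: a_k = -2, -4, 1, -3, 47/12, -77/12, 3839/360, -6583/360, …
ICs: h(0) = -2, h′(0) = -4, h′′(0) = 2.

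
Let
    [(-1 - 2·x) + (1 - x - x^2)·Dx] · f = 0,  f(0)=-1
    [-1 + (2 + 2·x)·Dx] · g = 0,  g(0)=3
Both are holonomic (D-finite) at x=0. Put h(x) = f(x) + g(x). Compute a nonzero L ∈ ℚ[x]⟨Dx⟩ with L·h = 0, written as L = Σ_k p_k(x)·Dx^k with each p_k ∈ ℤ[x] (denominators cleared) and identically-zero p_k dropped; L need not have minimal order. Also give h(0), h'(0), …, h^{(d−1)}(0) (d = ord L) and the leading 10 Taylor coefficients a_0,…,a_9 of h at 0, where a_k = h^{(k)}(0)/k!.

L = (-9 - 21·x - 21·x^2 - 10·x^3) + (17 + 54·x + 87·x^2 + 74·x^3 + 25·x^4)·Dx + (-2 - 14·x - 6·x^2 + 30·x^3 + 34·x^4 + 10·x^5)·Dx^2  (order 2).
h: a_k = 2, 1/2, -19/8, -45/16, -655/128, -2027/256, -13375/1024, -42909/2048, -1115399/32768, -3602335/65536, …
ICs: h(0) = 2, h′(0) = 1/2.

f: a_k = -1, -1, -2, -3, -5, -8, -13, -21, -34, -55, …
g: a_k = 3, 3/2, -3/8, 3/16, -15/128, 21/256, -63/1024, 99/2048, -1287/32768, 2145/65536, …
h₀=f+g: left-lcm gives L₀, ord ≤ 2.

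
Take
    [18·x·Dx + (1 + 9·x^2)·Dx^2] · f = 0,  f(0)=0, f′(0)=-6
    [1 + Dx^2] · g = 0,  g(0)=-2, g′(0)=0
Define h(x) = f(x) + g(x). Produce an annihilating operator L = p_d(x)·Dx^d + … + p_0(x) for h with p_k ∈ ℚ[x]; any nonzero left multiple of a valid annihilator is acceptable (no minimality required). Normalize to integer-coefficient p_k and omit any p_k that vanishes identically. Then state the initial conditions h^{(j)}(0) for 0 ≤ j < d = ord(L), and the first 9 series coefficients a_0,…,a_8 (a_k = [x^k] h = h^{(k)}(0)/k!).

f: a_k = 0, -6, 0, 18, 0, -486/5, 0, 4374/7, 0, …
g: a_k = -2, 0, 1, 0, -1/12, 0, 1/360, 0, -1/20160, …
h₀=f+g: left-lcm gives L₀, ord ≤ 4.
L = (-1926·x + 17820·x^3 + 1458·x^5)·Dx + (-17 + 351·x^2 + 4617·x^4 + 729·x^6)·Dx^2 + (-1926·x + 17820·x^3 + 1458·x^5)·Dx^3 + (-17 + 351·x^2 + 4617·x^4 + 729·x^6)·Dx^4  (order 4).
h: a_k = -2, -6, 1, 18, -1/12, -486/5, 1/360, 4374/7, -1/20160, …
ICs: h(0) = -2, h′(0) = -6, h′′(0) = 2, h′′′(0) = 108.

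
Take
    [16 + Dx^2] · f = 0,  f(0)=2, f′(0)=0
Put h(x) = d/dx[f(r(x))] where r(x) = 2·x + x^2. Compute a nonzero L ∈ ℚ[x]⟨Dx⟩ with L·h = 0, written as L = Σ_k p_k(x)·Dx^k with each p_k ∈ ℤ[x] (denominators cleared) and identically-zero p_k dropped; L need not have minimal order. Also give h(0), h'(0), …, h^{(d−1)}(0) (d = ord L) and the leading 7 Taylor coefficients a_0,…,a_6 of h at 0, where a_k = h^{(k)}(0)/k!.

f: a_k = 2, 0, -16, 0, 64/3, 0, -512/45, …
Change of var in L_f (x↦r) gives L₀.
h=h₀': d/dx-closure on L₀ ⇒ L.
L = (67 + 256·x + 384·x^2 + 256·x^3 + 64·x^4) + (-3 - 3·x)·Dx + (1 + 2·x + x^2)·Dx^2  (order 2).
h: a_k = 0, -128, -192, 3904/3, 10240/3, -19456/15, -211456/15, …
ICs: h(0) = 0, h′(0) = -128.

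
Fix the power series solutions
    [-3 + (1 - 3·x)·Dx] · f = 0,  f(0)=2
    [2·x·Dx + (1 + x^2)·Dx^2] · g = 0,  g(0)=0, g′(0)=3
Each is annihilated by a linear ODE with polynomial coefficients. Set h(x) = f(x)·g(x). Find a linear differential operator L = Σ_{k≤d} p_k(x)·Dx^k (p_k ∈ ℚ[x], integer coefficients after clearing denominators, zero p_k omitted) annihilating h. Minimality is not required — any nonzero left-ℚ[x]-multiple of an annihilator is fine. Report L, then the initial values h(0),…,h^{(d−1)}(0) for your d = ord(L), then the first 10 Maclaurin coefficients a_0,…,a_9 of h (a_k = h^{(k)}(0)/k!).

f: a_k = 2, 6, 18, 54, 162, 486, 1458, 4374, 13122, 39366, …
g: a_k = 0, 3, 0, -1, 0, 3/5, 0, -3/7, 0, 1/3, …
L₀ := L_f ⊗_s L_g (sym. prod.), ord ≤ 2.
L = 6·x + (6 - 2·x + 12·x^2)·Dx + (-1 + 3·x - x^2 + 3·x^3)·Dx^2  (order 2).
h: a_k = 0, 6, 18, 52, 156, 2346/5, 7038/5, 147768/35, 443304/35, 3989806/105, …
ICs: h(0) = 0, h′(0) = 6.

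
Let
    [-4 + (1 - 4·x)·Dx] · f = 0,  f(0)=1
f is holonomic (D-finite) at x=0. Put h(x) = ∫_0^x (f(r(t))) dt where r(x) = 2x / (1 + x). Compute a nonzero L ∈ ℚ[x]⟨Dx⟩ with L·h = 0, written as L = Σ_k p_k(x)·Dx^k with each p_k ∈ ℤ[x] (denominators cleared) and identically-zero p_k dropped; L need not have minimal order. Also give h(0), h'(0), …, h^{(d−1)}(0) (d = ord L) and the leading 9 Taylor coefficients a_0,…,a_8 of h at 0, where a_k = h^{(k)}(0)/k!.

L = 8·Dx + (-1 + 6·x + 7·x^2)·Dx^2  (order 2).
h: a_k = 0, 1, 4, 56/3, 98, 2744/5, 9604/3, 19208, 117649, …
ICs: h(0) = 0, h′(0) = 1.

f: a_k = 1, 4, 16, 64, 256, 1024, 4096, 16384, 65536, …
h₀=f(r): pull back L_f along r ⇒ L₀.
∫: right-multiply L₀ by Dx.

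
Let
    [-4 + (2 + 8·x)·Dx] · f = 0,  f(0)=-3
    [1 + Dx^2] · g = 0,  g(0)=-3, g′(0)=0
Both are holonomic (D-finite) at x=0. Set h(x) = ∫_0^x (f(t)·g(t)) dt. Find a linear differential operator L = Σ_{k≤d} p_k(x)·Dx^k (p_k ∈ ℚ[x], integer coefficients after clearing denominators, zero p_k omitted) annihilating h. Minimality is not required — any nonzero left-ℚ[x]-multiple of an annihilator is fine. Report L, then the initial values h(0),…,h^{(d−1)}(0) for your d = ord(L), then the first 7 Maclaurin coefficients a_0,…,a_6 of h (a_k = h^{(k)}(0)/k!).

f: a_k = -3, -6, 6, -12, 30, -84, 252, …
g: a_k = -3, 0, 3/2, 0, -1/8, 0, 1/240, …
L₀ := L_f ⊗_s L_g (sym. prod.), ord ≤ 2.
∫: right-multiply L₀ by Dx.
L = (13 + 8·x + 16·x^2)·Dx + (-4 - 16·x)·Dx^2 + (1 + 8·x + 16·x^2)·Dx^3  (order 3).
h: a_k = 0, 9, 9, -15/2, 27/4, -129/8, 313/8, …
ICs: h(0) = 0, h′(0) = 9, h′′(0) = 18.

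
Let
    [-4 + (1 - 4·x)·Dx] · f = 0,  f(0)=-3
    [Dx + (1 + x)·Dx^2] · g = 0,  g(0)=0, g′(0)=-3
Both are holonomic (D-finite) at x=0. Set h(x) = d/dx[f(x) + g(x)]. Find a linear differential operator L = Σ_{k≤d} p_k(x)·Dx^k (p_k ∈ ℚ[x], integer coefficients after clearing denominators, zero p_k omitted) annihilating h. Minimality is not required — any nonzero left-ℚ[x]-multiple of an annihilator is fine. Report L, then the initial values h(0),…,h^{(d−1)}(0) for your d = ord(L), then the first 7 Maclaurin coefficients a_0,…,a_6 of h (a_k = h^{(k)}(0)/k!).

f: a_k = -3, -12, -48, -192, -768, -3072, -12288, …
g: a_k = 0, -3, 3/2, -1, 3/4, -3/5, 1/2, …
L₀ := lclm(L_f,L_g); ord L₀ ≤ 1+2.
Differentiate: ansatz ord ≤ ord L₀ ⇒ L.
L = (112 + 32·x) + (94 + 208·x + 64·x^2)·Dx + (-9 + 23·x + 48·x^2 + 16·x^3)·Dx^2  (order 2).
h: a_k = -15, -93, -579, -3069, -15363, -73725, -344067, …
ICs: h(0) = -15, h′(0) = -93.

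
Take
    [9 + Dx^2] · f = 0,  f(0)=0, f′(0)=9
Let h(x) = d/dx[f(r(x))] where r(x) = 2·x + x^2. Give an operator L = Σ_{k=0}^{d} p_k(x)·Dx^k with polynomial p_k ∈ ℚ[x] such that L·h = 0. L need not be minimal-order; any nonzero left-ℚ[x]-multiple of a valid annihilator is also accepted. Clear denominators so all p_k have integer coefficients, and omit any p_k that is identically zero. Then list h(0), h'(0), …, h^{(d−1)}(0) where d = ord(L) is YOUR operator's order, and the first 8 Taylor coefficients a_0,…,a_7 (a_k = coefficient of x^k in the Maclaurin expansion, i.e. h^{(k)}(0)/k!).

L = (39 + 144·x + 216·x^2 + 144·x^3 + 36·x^4) + (-3 - 3·x)·Dx + (1 + 2·x + x^2)·Dx^2  (order 2).
h: a_k = 18, 18, -324, -648, 567, 2835, 11178/5, -13608/5, …
ICs: h(0) = 18, h′(0) = 18.

f: a_k = 0, 9, 0, -27/2, 0, 243/40, 0, -729/560, …
L₀ from L_f via x↦r, Dx↦r'^{-1}Dx.
h₀' ⇒ L via d/dx closure of L₀.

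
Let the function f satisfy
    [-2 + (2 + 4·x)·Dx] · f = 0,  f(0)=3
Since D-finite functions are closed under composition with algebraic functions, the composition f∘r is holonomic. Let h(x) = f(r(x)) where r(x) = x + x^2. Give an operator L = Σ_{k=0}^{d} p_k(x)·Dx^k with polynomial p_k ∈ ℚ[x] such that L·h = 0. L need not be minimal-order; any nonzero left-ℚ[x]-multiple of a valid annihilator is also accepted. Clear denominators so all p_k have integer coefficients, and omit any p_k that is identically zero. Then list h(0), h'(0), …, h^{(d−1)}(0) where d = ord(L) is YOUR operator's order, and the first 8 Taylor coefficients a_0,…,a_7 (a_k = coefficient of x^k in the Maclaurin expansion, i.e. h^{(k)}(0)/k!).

L = (-1 - 2·x) + (1 + 2·x + 2·x^2)·Dx  (order 1).
h: a_k = 3, 3, 3/2, -3/2, 9/8, -3/8, -9/16, 21/16, …
ICs: h(0) = 3.

f: a_k = 3, 3, -3/2, 3/2, -15/8, 21/8, -63/16, 99/16, …
Substitute x→r, Dx→(1/r')Dx; clear ⇒ L₀.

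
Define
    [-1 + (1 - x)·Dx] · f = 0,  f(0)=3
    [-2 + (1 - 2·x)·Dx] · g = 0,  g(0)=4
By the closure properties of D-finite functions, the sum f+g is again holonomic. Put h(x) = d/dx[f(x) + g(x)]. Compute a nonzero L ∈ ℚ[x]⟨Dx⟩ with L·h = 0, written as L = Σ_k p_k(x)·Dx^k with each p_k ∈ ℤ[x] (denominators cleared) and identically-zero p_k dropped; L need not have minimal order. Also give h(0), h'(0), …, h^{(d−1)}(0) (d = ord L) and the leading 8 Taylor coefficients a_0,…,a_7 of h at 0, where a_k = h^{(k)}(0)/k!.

L = 12 + (-9 + 12·x)·Dx + (1 - 3·x + 2·x^2)·Dx^2  (order 2).
h: a_k = 11, 38, 105, 268, 655, 1554, 3605, 8216, …
ICs: h(0) = 11, h′(0) = 38.

f: a_k = 3, 3, 3, 3, 3, 3, 3, 3, …
g: a_k = 4, 8, 16, 32, 64, 128, 256, 512, …
Sum ⇒ L₀ = lclm(L_f,L_g) in ℚ(x)⟨Dx⟩.
h₀' ⇒ L via d/dx closure of L₀.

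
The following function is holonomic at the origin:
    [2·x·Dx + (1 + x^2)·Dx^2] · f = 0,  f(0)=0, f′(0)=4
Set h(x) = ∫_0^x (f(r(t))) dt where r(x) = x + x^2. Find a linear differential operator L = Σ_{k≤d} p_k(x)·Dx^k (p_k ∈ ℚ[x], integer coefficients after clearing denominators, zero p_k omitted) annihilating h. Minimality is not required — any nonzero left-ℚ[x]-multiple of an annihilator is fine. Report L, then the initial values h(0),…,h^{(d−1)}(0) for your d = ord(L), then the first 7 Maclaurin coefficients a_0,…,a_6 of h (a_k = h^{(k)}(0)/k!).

f: a_k = 0, 4, 0, -4/3, 0, 4/5, 0, …
f∘r: x↦r, Dx↦Dx/r' in L_f ⇒ L₀.
h=∫₀ˣh₀: take L = L₀·Dx.
L = (-2 + 2·x + 8·x^2 + 12·x^3 + 6·x^4)·Dx^2 + (1 + 2·x + x^2 + 4·x^3 + 5·x^4 + 2·x^5)·Dx^3  (order 3).
h: a_k = 0, 0, 2, 4/3, -1/3, -4/5, -8/15, …
ICs: h(0) = 0, h′(0) = 0, h′′(0) = 4.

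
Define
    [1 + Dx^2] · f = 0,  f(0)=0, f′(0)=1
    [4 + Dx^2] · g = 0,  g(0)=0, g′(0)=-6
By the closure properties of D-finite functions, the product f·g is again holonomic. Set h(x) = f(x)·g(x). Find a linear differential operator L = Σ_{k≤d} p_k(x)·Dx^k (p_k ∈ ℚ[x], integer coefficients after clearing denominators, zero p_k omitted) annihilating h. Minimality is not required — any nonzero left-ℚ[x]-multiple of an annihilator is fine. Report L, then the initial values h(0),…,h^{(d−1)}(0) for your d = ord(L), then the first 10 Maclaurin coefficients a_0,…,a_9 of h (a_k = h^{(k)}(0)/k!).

L = 9 + 10·Dx^2 + Dx^4  (order 4).
h: a_k = 0, 0, -6, 0, 5, 0, -91/60, 0, 41/168, 0, …
ICs: h(0) = 0, h′(0) = 0, h′′(0) = -12, h′′′(0) = 0.

f: a_k = 0, 1, 0, -1/6, 0, 1/120, 0, -1/5040, 0, 1/362880, …
g: a_k = 0, -6, 0, 4, 0, -4/5, 0, 8/105, 0, -4/945, …
f·g: L₀ = L_f ⊗_s L_g, ord ≤ 2·2.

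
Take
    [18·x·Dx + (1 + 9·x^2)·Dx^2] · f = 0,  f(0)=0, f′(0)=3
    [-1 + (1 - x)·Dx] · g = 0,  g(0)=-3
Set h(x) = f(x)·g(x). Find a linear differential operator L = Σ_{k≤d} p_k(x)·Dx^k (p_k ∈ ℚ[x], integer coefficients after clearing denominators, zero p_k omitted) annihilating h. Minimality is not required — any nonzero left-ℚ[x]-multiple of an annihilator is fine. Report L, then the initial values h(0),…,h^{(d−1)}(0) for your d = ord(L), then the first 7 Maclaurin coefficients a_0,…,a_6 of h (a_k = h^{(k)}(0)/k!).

L = 18·x + (2 - 18·x + 36·x^2)·Dx + (-1 + x - 9·x^2 + 9·x^3)·Dx^2  (order 2).
h: a_k = 0, -9, -9, 18, 18, -639/5, -639/5, …
ICs: h(0) = 0, h′(0) = -9.

f: a_k = 0, 3, 0, -9, 0, 243/5, 0, …
g: a_k = -3, -3, -3, -3, -3, -3, -3, …
Sym-product of L_f,L_g gives L₀ (≤ ord 2).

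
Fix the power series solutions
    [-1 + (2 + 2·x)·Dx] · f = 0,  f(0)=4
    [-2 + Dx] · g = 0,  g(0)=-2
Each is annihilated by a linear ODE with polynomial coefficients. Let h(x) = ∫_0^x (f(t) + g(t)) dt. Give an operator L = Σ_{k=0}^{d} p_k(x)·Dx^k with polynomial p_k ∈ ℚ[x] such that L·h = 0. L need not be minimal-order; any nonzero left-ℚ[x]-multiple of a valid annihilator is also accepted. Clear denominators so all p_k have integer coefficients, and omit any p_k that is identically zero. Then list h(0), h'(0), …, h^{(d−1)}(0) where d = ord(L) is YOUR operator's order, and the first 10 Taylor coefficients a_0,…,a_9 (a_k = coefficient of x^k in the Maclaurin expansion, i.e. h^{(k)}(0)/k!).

f: a_k = 4, 2, -1/2, 1/4, -5/32, 7/64, -21/256, 33/512, -429/8192, 715/16384, …
g: a_k = -2, -4, -4, -8/3, -4/3, -8/15, -8/45, -16/315, -4/315, -8/2835, …
Sum ⇒ L₀ = lclm(L_f,L_g) in ℚ(x)⟨Dx⟩.
∫: right-multiply L₀ by Dx.
L = (10 + 8·x)·Dx + (-17 - 32·x - 16·x^2)·Dx^2 + (6 + 14·x + 8·x^2)·Dx^3  (order 3).
h: a_k = 0, 2, -1, -3/2, -29/48, -143/480, -407/5760, -2993/80640, 2203/1290240, -167903/23224320, …
ICs: h(0) = 0, h′(0) = 2, h′′(0) = -2.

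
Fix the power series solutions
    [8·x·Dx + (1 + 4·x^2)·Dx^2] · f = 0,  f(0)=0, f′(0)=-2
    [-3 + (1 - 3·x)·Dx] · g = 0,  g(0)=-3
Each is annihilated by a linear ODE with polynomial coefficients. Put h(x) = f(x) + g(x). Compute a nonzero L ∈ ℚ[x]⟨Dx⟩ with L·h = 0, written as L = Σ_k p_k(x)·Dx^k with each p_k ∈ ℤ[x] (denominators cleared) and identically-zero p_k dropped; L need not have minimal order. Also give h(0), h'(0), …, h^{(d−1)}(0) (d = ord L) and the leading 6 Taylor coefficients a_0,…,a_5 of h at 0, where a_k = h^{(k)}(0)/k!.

L = (24 - 288·x - 288·x^2)·Dx + (-31 + 24·x - 204·x^2 - 288·x^3)·Dx^2 + (3 - 5·x - 20·x^3 - 48·x^4)·Dx^3  (order 3).
h: a_k = -3, -11, -27, -235/3, -243, -3677/5, …
ICs: h(0) = -3, h′(0) = -11, h′′(0) = -54.

f: a_k = 0, -2, 0, 8/3, 0, -32/5, …
g: a_k = -3, -9, -27, -81, -243, -729, …
f+g: L₀ = lclm(L_f,L_g), ord ≤ 2+1.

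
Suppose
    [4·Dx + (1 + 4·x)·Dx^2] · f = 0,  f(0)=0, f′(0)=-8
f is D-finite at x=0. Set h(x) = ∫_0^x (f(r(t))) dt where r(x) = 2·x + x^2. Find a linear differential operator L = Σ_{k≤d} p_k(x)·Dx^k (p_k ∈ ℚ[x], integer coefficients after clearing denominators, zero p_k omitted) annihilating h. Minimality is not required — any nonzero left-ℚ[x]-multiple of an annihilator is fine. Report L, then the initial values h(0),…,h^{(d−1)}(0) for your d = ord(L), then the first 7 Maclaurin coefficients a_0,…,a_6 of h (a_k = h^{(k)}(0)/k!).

L = (7 + 8·x + 4·x^2)·Dx^2 + (1 + 9·x + 12·x^2 + 4·x^3)·Dx^3  (order 3).
h: a_k = 0, 0, -8, 56/3, -208/3, 1552/5, -23168/15, …
ICs: h(0) = 0, h′(0) = 0, h′′(0) = -16.

f: a_k = 0, -8, 16, -128/3, 128, -2048/5, 4096/3, …
Change of var in L_f (x↦r) gives L₀.
Integrate: L := L₀·Dx.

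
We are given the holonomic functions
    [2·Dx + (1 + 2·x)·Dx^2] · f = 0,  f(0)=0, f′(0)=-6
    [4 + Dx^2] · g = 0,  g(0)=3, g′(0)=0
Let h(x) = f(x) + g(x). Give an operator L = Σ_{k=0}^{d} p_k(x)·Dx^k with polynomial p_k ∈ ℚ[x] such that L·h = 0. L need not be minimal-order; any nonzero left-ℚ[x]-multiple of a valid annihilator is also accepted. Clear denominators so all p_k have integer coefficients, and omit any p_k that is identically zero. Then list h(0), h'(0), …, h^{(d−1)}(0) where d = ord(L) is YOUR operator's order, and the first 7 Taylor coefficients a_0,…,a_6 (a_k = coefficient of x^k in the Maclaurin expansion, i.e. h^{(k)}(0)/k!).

L = (56 + 32·x + 32·x^2)·Dx + (12 + 40·x + 48·x^2 + 32·x^3)·Dx^2 + (14 + 8·x + 8·x^2)·Dx^3 + (3 + 10·x + 12·x^2 + 8·x^3)·Dx^4  (order 4).
h: a_k = 3, -6, 0, -8, 14, -96/5, 476/15, …
ICs: h(0) = 3, h′(0) = -6, h′′(0) = 0, h′′′(0) = -48.

f: a_k = 0, -6, 6, -8, 12, -96/5, 32, …
g: a_k = 3, 0, -6, 0, 2, 0, -4/15, …
f+g: L₀ = lclm(L_f,L_g), ord ≤ 2+2.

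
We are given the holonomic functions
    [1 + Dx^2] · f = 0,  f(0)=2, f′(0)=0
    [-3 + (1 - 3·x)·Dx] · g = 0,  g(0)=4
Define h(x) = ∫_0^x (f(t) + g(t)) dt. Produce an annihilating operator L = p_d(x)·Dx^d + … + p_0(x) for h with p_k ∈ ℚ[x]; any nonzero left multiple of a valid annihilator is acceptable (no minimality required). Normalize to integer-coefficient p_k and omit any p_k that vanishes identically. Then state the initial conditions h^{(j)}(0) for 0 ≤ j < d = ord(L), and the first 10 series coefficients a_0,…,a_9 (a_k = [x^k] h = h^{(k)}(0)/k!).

L = (-165 + 18·x - 27·x^2)·Dx + (19 - 63·x + 27·x^2 - 27·x^3)·Dx^2 + (-165 + 18·x - 27·x^2)·Dx^3 + (19 - 63·x + 27·x^2 - 27·x^3)·Dx^4  (order 4).
h: a_k = 0, 6, 6, 35/3, 27, 3889/60, 162, 1049759/2520, 2187/2, 529079041/181440, …
ICs: h(0) = 0, h′(0) = 6, h′′(0) = 12, h′′′(0) = 70.

f: a_k = 2, 0, -1, 0, 1/12, 0, -1/360, 0, 1/20160, 0, …
g: a_k = 4, 12, 36, 108, 324, 972, 2916, 8748, 26244, 78732, …
h₀=f+g: left-lcm gives L₀, ord ≤ 3.
∫: right-multiply L₀ by Dx.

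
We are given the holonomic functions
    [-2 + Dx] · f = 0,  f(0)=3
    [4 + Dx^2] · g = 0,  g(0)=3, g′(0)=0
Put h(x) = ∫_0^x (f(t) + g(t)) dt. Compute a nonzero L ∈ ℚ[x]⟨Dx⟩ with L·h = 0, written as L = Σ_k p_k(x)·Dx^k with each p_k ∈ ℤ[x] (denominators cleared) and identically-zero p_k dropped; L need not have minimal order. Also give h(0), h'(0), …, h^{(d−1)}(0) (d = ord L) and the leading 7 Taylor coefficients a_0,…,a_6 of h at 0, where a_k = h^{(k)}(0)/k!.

L = -8·Dx + 4·Dx^2 - 2·Dx^3 + Dx^4  (order 4).
h: a_k = 0, 6, 3, 0, 1, 4/5, 2/15, …
ICs: h(0) = 0, h′(0) = 6, h′′(0) = 6, h′′′(0) = 0.

f: a_k = 3, 6, 6, 4, 2, 4/5, 4/15, …
g: a_k = 3, 0, -6, 0, 2, 0, -4/15, …
L₀ := lclm(L_f,L_g); ord L₀ ≤ 1+2.
h=∫₀ˣh₀: take L = L₀·Dx.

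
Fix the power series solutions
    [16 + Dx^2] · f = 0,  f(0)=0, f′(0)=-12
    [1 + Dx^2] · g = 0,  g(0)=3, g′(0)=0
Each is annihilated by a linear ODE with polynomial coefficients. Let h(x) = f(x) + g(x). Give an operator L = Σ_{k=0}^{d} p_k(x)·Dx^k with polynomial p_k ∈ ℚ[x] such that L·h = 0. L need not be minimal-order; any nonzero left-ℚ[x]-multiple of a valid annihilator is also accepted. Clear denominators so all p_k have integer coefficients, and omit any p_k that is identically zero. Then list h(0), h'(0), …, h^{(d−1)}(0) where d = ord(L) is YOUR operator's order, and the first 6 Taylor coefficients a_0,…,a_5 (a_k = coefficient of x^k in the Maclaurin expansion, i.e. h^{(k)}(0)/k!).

f: a_k = 0, -12, 0, 32, 0, -128/5, …
g: a_k = 3, 0, -3/2, 0, 1/8, 0, …
L₀ := lclm(L_f,L_g); ord L₀ ≤ 2+2.
L = 16 + 17·Dx^2 + Dx^4  (order 4).
h: a_k = 3, -12, -3/2, 32, 1/8, -128/5, …
ICs: h(0) = 3, h′(0) = -12, h′′(0) = -3, h′′′(0) = 192.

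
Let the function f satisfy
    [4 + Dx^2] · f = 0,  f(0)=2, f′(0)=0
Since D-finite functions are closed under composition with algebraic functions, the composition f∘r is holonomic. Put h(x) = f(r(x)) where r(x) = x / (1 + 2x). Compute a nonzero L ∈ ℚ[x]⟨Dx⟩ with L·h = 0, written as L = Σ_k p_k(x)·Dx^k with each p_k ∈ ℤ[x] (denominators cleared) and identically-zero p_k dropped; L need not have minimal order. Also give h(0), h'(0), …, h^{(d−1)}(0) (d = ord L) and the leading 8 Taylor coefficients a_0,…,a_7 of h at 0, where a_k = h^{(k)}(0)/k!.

f: a_k = 2, 0, -4, 0, 4/3, 0, -8/45, 0, …
f∘r: x↦r, Dx↦Dx/r' in L_f ⇒ L₀.
L = 4 + (4 + 24·x + 48·x^2 + 32·x^3)·Dx + (1 + 8·x + 24·x^2 + 32·x^3 + 16·x^4)·Dx^2  (order 2).
h: a_k = 2, 0, -4, 16, -140/3, 352/3, -12008/45, 2784/5, …
ICs: h(0) = 2, h′(0) = 0.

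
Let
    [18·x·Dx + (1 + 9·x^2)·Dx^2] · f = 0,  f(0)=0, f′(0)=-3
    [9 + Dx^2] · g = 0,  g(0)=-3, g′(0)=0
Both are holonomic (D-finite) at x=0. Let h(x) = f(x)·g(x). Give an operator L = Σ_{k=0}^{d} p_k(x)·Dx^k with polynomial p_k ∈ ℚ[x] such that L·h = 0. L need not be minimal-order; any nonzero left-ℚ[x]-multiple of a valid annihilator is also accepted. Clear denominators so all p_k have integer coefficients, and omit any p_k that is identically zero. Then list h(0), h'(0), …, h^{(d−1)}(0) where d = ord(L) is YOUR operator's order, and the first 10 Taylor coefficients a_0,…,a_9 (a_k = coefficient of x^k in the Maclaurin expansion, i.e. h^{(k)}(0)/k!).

f: a_k = 0, -3, 0, 9, 0, -243/5, 0, 2187/7, 0, -2187, …
g: a_k = -3, 0, 27/2, 0, -81/8, 0, 243/80, 0, -2187/4480, 0, …
L₀ := L_f ⊗_s L_g (sym. prod.), ord ≤ 4.
L = (810 + 18954·x^2 + 72171·x^4 + 236196·x^6 + 531441·x^8) + (972·x + 14580·x^3 + 78732·x^5 + 236196·x^7)·Dx + (108 + 2592·x^2 + 13122·x^4 + 52488·x^6 + 118098·x^8)·Dx^2 + (108·x + 1620·x^3 + 8748·x^5 + 26244·x^7)·Dx^3 + (2 + 54·x^2 + 567·x^4 + 2916·x^6 + 6561·x^8)·Dx^4  (order 4).
h: a_k = 0, 9, 0, -135/2, 0, 11907/40, 0, -948429/560, 0, 50622489/4480, …
ICs: h(0) = 0, h′(0) = 9, h′′(0) = 0, h′′′(0) = -405.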